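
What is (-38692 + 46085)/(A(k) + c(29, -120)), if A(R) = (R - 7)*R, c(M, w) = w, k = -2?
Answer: -7393/102 ≈ -72.480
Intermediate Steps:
A(R) = R*(-7 + R) (A(R) = (-7 + R)*R = R*(-7 + R))
(-38692 + 46085)/(A(k) + c(29, -120)) = (-38692 + 46085)/(-2*(-7 - 2) - 120) = 7393/(-2*(-9) - 120) = 7393/(18 - 120) = 7393/(-102) = 7393*(-1/102) = -7393/102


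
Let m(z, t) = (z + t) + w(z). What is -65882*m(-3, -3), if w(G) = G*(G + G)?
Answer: -790584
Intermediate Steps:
w(G) = 2*G**2 (w(G) = G*(2*G) = 2*G**2)
m(z, t) = t + z + 2*z**2 (m(z, t) = (z + t) + 2*z**2 = (t + z) + 2*z**2 = t + z + 2*z**2)
-65882*m(-3, -3) = -65882*(-3 - 3 + 2*(-3)**2) = -65882*(-3 - 3 + 2*9) = -65882*(-3 - 3 + 18) = -65882*12 = -790584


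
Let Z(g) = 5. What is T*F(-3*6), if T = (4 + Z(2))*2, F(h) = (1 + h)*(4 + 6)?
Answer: -3060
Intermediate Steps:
F(h) = 10 + 10*h (F(h) = (1 + h)*10 = 10 + 10*h)
T = 18 (T = (4 + 5)*2 = 9*2 = 18)
T*F(-3*6) = 18*(10 + 10*(-3*6)) = 18*(10 + 10*(-18)) = 18*(10 - 180) = 18*(-170) = -3060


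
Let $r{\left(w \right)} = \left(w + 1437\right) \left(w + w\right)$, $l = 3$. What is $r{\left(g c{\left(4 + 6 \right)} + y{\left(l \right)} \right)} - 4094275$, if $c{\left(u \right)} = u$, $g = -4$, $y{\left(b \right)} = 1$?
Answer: $-4203319$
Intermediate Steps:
$r{\left(w \right)} = 2 w \left(1437 + w\right)$ ($r{\left(w \right)} = \left(1437 + w\right) 2 w = 2 w \left(1437 + w\right)$)
$r{\left(g c{\left(4 + 6 \right)} + y{\left(l \right)} \right)} - 4094275 = 2 \left(- 4 \left(4 + 6\right) + 1\right) \left(1437 + \left(- 4 \left(4 + 6\right) + 1\right)\right) - 4094275 = 2 \left(\left(-4\right) 10 + 1\right) \left(1437 + \left(\left(-4\right) 10 + 1\right)\right) - 4094275 = 2 \left(-40 + 1\right) \left(1437 + \left(-40 + 1\right)\right) - 4094275 = 2 \left(-39\right) \left(1437 - 39\right) - 4094275 = 2 \left(-39\right) 1398 - 4094275 = -109044 - 4094275 = -4203319$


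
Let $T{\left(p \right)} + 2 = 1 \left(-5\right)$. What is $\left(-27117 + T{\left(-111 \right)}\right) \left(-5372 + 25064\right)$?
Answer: $-534125808$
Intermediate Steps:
$T{\left(p \right)} = -7$ ($T{\left(p \right)} = -2 + 1 \left(-5\right) = -2 - 5 = -7$)
$\left(-27117 + T{\left(-111 \right)}\right) \left(-5372 + 25064\right) = \left(-27117 - 7\right) \left(-5372 + 25064\right) = \left(-27124\right) 19692 = -534125808$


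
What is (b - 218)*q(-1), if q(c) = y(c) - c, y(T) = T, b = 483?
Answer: 0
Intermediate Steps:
q(c) = 0 (q(c) = c - c = 0)
(b - 218)*q(-1) = (483 - 218)*0 = 265*0 = 0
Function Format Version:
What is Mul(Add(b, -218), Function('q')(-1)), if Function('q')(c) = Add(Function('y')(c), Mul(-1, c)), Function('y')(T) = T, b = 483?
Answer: 0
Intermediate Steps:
Function('q')(c) = 0 (Function('q')(c) = Add(c, Mul(-1, c)) = 0)
Mul(Add(b, -218), Function('q')(-1)) = Mul(Add(483, -218), 0) = Mul(265, 0) = 0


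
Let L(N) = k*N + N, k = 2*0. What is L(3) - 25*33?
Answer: -822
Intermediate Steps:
k = 0
L(N) = N (L(N) = 0*N + N = 0 + N = N)
L(3) - 25*33 = 3 - 25*33 = 3 - 825 = -822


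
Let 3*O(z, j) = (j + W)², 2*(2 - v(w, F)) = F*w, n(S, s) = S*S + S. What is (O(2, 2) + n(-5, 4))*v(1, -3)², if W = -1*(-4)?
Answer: 392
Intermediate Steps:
n(S, s) = S + S² (n(S, s) = S² + S = S + S²)
v(w, F) = 2 - F*w/2
W = 4
O(z, j) = (4 + j)²/3 (O(z, j) = (j + 4)²/3 = (4 + j)²/3)
(O(2, 2) + n(-5, 4))*v(1, -3)² = ((4 + 2)²/3 - 5*(1 - 5))*(2 - ½*(-3)*1)² = ((⅓)*6² - 5*(-4))*(2 + 3/2)² = ((⅓)*36 + 20)*(7/2)² = (12 + 20)*(49/4) = 32*(49/4) = 392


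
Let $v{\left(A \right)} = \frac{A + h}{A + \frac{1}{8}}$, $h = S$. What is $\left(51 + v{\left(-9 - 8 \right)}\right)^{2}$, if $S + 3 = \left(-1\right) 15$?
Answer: $\frac{2053489}{729} \approx 2816.9$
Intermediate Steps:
$S = -18$ ($S = -3 - 15 = -18$)
$h = -18$
$v{\left(A \right)} = \frac{-18 + A}{\frac{1}{8} + A}$ ($v{\left(A \right)} = \frac{A - 18}{A + \frac{1}{8}} = \frac{-18 + A}{A + \frac{1}{8}} = \frac{-18 + A}{\frac{1}{8} + A}$)
$\left(51 + v{\left(-9 - 8 \right)}\right)^{2} = \left(51 + \frac{8 \left(-18 - 17\right)}{1 + 8 \left(-9 - 8\right)}\right)^{2} = \left(51 + \frac{8 \left(-18 - 17\right)}{1 + 8 \left(-17\right)}\right)^{2} = \left(51 + 8 \frac{1}{1 - 136} \left(-35\right)\right)^{2} = \left(51 + 8 \frac{1}{-135} \left(-35\right)\right)^{2} = \left(51 + 8 \left(- \frac{1}{135}\right) \left(-35\right)\right)^{2} = \left(51 + \frac{56}{27}\right)^{2} = \left(\frac{1433}{27}\right)^{2} = \frac{2053489}{729}$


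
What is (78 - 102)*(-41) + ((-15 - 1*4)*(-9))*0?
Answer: 984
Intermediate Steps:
(78 - 102)*(-41) + ((-15 - 1*4)*(-9))*0 = -24*(-41) + ((-15 - 4)*(-9))*0 = 984 - 19*(-9)*0 = 984 + 171*0 = 984 + 0 = 984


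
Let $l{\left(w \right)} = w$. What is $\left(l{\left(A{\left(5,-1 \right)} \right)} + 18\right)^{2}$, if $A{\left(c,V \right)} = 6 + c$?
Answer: $841$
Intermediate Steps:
$\left(l{\left(A{\left(5,-1 \right)} \right)} + 18\right)^{2} = \left(\left(6 + 5\right) + 18\right)^{2} = \left(11 + 18\right)^{2} = 29^{2} = 841$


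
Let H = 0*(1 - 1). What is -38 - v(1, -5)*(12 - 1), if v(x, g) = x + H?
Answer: -49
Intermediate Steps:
H = 0 (H = 0*0 = 0)
v(x, g) = x (v(x, g) = x + 0 = x)
-38 - v(1, -5)*(12 - 1) = -38 - (12 - 1) = -38 - 11 = -49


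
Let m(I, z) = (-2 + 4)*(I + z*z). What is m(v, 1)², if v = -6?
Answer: 100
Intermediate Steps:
m(I, z) = 2*I + 2*z² (m(I, z) = 2*(I + z²) = 2*I + 2*z²)
m(v, 1)² = (2*(-6) + 2*1²)² = (-12 + 2*1)² = (-12 + 2)² = (-10)² = 100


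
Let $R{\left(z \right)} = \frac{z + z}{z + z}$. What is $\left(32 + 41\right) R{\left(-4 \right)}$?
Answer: $73$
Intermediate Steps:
$R{\left(z \right)} = 1$ ($R{\left(z \right)} = \frac{2 z}{2 z} = 2 z \frac{1}{2 z} = 1$)
$\left(32 + 41\right) R{\left(-4 \right)} = \left(32 + 41\right) 1 = 73 \cdot 1 = 73$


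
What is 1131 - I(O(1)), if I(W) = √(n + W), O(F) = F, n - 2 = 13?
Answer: 1127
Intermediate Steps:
n = 15 (n = 2 + 13 = 15)
I(W) = √(15 + W)
1131 - I(O(1)) = 1131 - √(15 + 1) = 1131 - √16 = 1131 - 1*4 = 1131 - 4 = 1127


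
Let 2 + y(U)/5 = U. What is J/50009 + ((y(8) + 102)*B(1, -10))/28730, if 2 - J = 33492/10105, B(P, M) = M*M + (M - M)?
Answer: 667011888214/1451844534985 ≈ 0.45942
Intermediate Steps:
B(P, M) = M**2 (B(P, M) = M**2 + 0 = M**2)
y(U) = -10 + 5*U
J = -13282/10105 (J = 2 - 33492/10105 = -13282/10105 ≈ -1.3144)
J/50009 + ((y(8) + 102)*B(1, -10))/28730 = -13282/10105/50009 + (((-10 + 5*8) + 102)*(-10)**2)/28730 = -13282/10105*1/50009 + (((-10 + 40) + 102)*100)*(1/28730) = -13282/505340945 + ((30 + 102)*100)*(1/28730) = -13282/505340945 + (132*100)*(1/28730) = -13282/505340945 + 13200*(1/28730) = -13282/505340945 + 1320/2873 = 667011888214/1451844534985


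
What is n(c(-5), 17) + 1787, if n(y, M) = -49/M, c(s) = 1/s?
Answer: 30330/17 ≈ 1784.1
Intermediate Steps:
n(c(-5), 17) + 1787 = -49/17 + 1787 = 30330/17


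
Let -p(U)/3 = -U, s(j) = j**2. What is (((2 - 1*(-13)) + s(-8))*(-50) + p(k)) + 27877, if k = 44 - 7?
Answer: 24038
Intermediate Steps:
k = 37
p(U) = 3*U (p(U) = -(-3)*U = 3*U)
(((2 - 1*(-13)) + s(-8))*(-50) + p(k)) + 27877 = (((2 - 1*(-13)) + (-8)**2)*(-50) + 3*37) + 27877 = (((2 + 13) + 64)*(-50) + 111) + 27877 = ((15 + 64)*(-50) + 111) + 27877 = (79*(-50) + 111) + 27877 = (-3950 + 111) + 27877 = -3839 + 27877 = 24038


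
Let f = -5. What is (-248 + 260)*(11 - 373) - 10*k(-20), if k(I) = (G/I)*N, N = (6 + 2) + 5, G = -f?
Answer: -8623/2 ≈ -4311.5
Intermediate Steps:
G = 5 (G = -1*(-5) = 5)
N = 13 (N = 8 + 5 = 13)
k(I) = 65/I (k(I) = (5/I)*13 = 65/I)
(-248 + 260)*(11 - 373) - 10*k(-20) = (-248 + 260)*(11 - 373) - 650/(-20) = 12*(-362) - 650*(-1)/20 = -4344 - 10*(-13/4) = -4344 + 65/2 = -8623/2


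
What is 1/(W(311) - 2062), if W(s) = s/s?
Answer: -1/2061 ≈ -0.00048520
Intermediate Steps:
W(s) = 1
1/(W(311) - 2062) = 1/(1 - 2062) = 1/(-2061) = -1/2061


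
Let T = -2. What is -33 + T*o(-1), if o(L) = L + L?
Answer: -29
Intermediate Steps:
o(L) = 2*L
-33 + T*o(-1) = -33 - 4*(-1) = -33 - 2*(-2) = -33 + 4 = -29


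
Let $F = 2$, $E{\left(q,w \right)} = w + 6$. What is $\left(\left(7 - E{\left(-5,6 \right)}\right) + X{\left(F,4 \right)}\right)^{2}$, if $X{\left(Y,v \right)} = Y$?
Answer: $9$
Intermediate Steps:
$E{\left(q,w \right)} = 6 + w$
$\left(\left(7 - E{\left(-5,6 \right)}\right) + X{\left(F,4 \right)}\right)^{2} = \left(\left(7 - \left(6 + 6\right)\right) + 2\right)^{2} = \left(\left(7 - 12\right) + 2\right)^{2} = \left(-5 + 2\right)^{2} = \left(-3\right)^{2} = 9$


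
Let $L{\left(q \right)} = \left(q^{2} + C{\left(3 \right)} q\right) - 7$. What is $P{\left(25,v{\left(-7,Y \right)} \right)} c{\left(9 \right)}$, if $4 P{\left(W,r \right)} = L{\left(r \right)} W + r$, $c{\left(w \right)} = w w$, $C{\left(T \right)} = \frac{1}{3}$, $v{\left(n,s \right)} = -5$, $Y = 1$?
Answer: $\frac{16335}{2} \approx 8167.5$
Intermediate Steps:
$C{\left(T \right)} = \frac{1}{3}$
$L{\left(q \right)} = -7 + q^{2} + \frac{q}{3}$ ($L{\left(q \right)} = \left(q^{2} + \frac{q}{3}\right) - 7 = -7 + q^{2} + \frac{q}{3}$)
$c{\left(w \right)} = w^{2}$
$P{\left(W,r \right)} = \frac{r}{4} + \frac{W \left(-7 + r^{2} + \frac{r}{3}\right)}{4}$ ($P{\left(W,r \right)} = \frac{\left(-7 + r^{2} + \frac{r}{3}\right) W + r}{4} = \frac{W \left(-7 + r^{2} + \frac{r}{3}\right) + r}{4} = \frac{r + W \left(-7 + r^{2} + \frac{r}{3}\right)}{4} = \frac{r}{4} + \frac{W \left(-7 + r^{2} + \frac{r}{3}\right)}{4}$)
$P{\left(25,v{\left(-7,Y \right)} \right)} c{\left(9 \right)} = \left(\frac{1}{4} \left(-5\right) + \frac{1}{12} \cdot 25 \left(-21 - 5 + 3 \left(-5\right)^{2}\right)\right) 9^{2} = \left(- \frac{5}{4} + \frac{1}{12} \cdot 25 \left(-21 - 5 + 3 \cdot 25\right)\right) 81 = \left(- \frac{5}{4} + \frac{1}{12} \cdot 25 \left(-21 - 5 + 75\right)\right) 81 = \left(- \frac{5}{4} + \frac{1}{12} \cdot 25 \cdot 49\right) 81 = \left(- \frac{5}{4} + \frac{1225}{12}\right) 81 = \frac{605}{6} \cdot 81 = \frac{16335}{2}$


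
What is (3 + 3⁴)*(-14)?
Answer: -1176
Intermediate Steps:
(3 + 3⁴)*(-14) = (3 + 81)*(-14) = 84*(-14) = -1176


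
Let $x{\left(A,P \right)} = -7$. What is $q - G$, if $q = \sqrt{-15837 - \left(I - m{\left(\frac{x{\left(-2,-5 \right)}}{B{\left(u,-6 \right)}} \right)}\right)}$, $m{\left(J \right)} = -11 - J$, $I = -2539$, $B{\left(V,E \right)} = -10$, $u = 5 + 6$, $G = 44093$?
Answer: $-44093 + \frac{i \sqrt{1330970}}{10} \approx -44093.0 + 115.37 i$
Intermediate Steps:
$u = 11$
$q = \frac{i \sqrt{1330970}}{10}$ ($q = \sqrt{-15837 - \left(-2528 + \frac{7}{10}\right)} = \sqrt{-15837 + \left(\left(-11 - \left(-7\right) \left(- \frac{1}{10}\right)\right) + 2539\right)} = \sqrt{-15837 + \left(\left(-11 - \frac{7}{10}\right) + 2539\right)} = \sqrt{-15837 + \left(- \frac{117}{10} + 2539\right)} = \sqrt{-15837 + \frac{25273}{10}} = \sqrt{- \frac{133097}{10}} = \frac{i \sqrt{1330970}}{10} \approx 115.37 i$)
$q - G = \frac{i \sqrt{1330970}}{10} - 44093 = -44093 + \frac{i \sqrt{1330970}}{10}$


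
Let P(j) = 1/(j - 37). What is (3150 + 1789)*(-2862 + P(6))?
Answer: -438202897/31 ≈ -1.4136e+7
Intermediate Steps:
P(j) = 1/(-37 + j)
(3150 + 1789)*(-2862 + P(6)) = (3150 + 1789)*(-2862 + 1/(-37 + 6)) = 4939*(-2862 + 1/(-31)) = 4939*(-2862 - 1/31) = 4939*(-88723/31) = -438202897/31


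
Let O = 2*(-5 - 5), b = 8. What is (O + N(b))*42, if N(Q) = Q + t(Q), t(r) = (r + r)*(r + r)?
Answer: 10248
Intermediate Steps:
t(r) = 4*r² (t(r) = (2*r)*(2*r) = 4*r²)
N(Q) = Q + 4*Q²
O = -20 (O = 2*(-10) = -20)
(O + N(b))*42 = (-20 + 8*(1 + 4*8))*42 = (-20 + 8*(1 + 32))*42 = (-20 + 8*33)*42 = (-20 + 264)*42 = 244*42 = 10248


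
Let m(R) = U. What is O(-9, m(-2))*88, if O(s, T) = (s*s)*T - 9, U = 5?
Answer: 34848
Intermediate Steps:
m(R) = 5
O(s, T) = -9 + T*s**2 (O(s, T) = s**2*T - 9 = T*s**2 - 9 = -9 + T*s**2)
O(-9, m(-2))*88 = (-9 + 5*(-9)**2)*88 = (-9 + 5*81)*88 = (-9 + 405)*88 = 396*88 = 34848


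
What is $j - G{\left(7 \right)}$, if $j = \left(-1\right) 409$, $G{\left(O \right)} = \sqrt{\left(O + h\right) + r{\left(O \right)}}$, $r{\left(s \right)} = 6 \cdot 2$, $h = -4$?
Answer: $-409 - \sqrt{15} \approx -412.87$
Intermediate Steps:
$r{\left(s \right)} = 12$
$G{\left(O \right)} = \sqrt{8 + O}$ ($G{\left(O \right)} = \sqrt{\left(O - 4\right) + 12} = \sqrt{\left(-4 + O\right) + 12} = \sqrt{8 + O}$)
$j = -409$
$j - G{\left(7 \right)} = -409 - \sqrt{8 + 7} = -409 - \sqrt{15}$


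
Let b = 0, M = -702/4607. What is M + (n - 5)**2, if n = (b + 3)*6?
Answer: 777881/4607 ≈ 168.85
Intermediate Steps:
M = -702/4607 (M = -702*1/4607 = -702/4607 ≈ -0.15238)
n = 18 (n = (0 + 3)*6 = 3*6 = 18)
M + (n - 5)**2 = -702/4607 + (18 - 5)**2 = -702/4607 + 13**2 = -702/4607 + 169 = 777881/4607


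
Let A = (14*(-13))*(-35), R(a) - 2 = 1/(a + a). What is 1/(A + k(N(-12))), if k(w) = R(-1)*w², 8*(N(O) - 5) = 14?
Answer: 32/206027 ≈ 0.00015532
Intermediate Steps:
R(a) = 2 + 1/(2*a) (R(a) = 2 + 1/(a + a) = 2 + 1/(2*a))
N(O) = 27/4 (N(O) = 5 + (⅛)*14 = 5 + 7/4 = 27/4)
k(w) = 3*w²/2 (k(w) = (2 + (½)/(-1))*w² = (2 + (½)*(-1))*w² = (2 - ½)*w² = 3*w²/2)
A = 6370 (A = -182*(-35) = 6370)
1/(A + k(N(-12))) = 1/(6370 + 3*(27/4)²/2) = 1/(6370 + (3/2)*(729/16)) = 1/(6370 + 2187/32) = 1/(206027/32) = 32/206027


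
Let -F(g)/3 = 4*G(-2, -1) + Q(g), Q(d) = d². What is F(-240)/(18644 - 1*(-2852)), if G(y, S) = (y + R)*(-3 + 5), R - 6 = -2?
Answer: -21606/2687 ≈ -8.0409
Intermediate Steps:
R = 4 (R = 6 - 2 = 4)
G(y, S) = 8 + 2*y (G(y, S) = (y + 4)*(-3 + 5) = (4 + y)*2 = 8 + 2*y)
F(g) = -48 - 3*g² (F(g) = -3*(4*(8 + 2*(-2)) + g²) = -3*(4*(8 - 4) + g²) = -3*(4*4 + g²) = -3*(16 + g²) = -48 - 3*g²)
F(-240)/(18644 - 1*(-2852)) = (-48 - 3*(-240)²)/(18644 - 1*(-2852)) = (-48 - 3*57600)/(18644 + 2852) = (-48 - 172800)/21496 = -172848*1/21496 = -21606/2687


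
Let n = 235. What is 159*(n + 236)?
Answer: 74889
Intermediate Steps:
159*(n + 236) = 159*(235 + 236) = 159*471 = 74889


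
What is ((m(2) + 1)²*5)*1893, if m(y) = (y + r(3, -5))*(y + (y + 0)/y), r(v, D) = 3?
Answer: 2423040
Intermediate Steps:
m(y) = (1 + y)*(3 + y) (m(y) = (y + 3)*(y + (y + 0)/y) = (3 + y)*(y + y/y) = (3 + y)*(y + 1) = (3 + y)*(1 + y) = (1 + y)*(3 + y))
((m(2) + 1)²*5)*1893 = (((3 + 2² + 4*2) + 1)²*5)*1893 = (((3 + 4 + 8) + 1)²*5)*1893 = ((15 + 1)²*5)*1893 = (16²*5)*1893 = (256*5)*1893 = 1280*1893 = 2423040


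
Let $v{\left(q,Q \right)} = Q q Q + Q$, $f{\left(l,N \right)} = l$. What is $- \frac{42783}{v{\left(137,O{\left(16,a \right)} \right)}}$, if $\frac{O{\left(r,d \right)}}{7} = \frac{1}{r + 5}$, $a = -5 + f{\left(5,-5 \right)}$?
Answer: $- \frac{385047}{140} \approx -2750.3$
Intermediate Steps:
$a = 0$ ($a = -5 + 5 = 0$)
$O{\left(r,d \right)} = \frac{7}{5 + r}$ ($O{\left(r,d \right)} = \frac{7}{r + 5} = \frac{7}{5 + r}$)
$v{\left(q,Q \right)} = Q + q Q^{2}$ ($v{\left(q,Q \right)} = q Q^{2} + Q = Q + q Q^{2}$)
$- \frac{42783}{v{\left(137,O{\left(16,a \right)} \right)}} = - \frac{42783}{\frac{7}{5 + 16} \left(1 + \frac{7}{5 + 16} \cdot 137\right)} = - \frac{42783}{\frac{7}{21} \left(1 + \frac{7}{21} \cdot 137\right)} = - \frac{42783}{7 \cdot \frac{1}{21} \left(1 + 7 \cdot \frac{1}{21} \cdot 137\right)} = - \frac{42783}{\frac{1}{3} \left(1 + \frac{1}{3} \cdot 137\right)} = - \frac{42783}{\frac{1}{3} \left(1 + \frac{137}{3}\right)} = - \frac{42783}{\frac{1}{3} \cdot \frac{140}{3}} = - \frac{42783}{\frac{140}{9}} = \left(-42783\right) \frac{9}{140} = - \frac{385047}{140}$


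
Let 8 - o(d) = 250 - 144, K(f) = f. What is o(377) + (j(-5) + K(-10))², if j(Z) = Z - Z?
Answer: 2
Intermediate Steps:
j(Z) = 0
o(d) = -98 (o(d) = 8 - (250 - 144) = 8 - 1*106 = 8 - 106 = -98)
o(377) + (j(-5) + K(-10))² = -98 + (0 - 10)² = -98 + (-10)² = -98 + 100 = 2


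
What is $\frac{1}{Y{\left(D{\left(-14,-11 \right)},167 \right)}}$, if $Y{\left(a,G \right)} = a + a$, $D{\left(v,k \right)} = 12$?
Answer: $\frac{1}{24} \approx 0.041667$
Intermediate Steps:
$Y{\left(a,G \right)} = 2 a$
$\frac{1}{Y{\left(D{\left(-14,-11 \right)},167 \right)}} = \frac{1}{2 \cdot 12} = \frac{1}{24}$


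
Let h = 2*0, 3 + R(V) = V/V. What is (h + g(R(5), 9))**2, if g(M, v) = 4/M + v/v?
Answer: 1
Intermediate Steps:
R(V) = -2 (R(V) = -3 + V/V = -3 + 1 = -2)
g(M, v) = 1 + 4/M (g(M, v) = 4/M + 1 = 1 + 4/M)
h = 0
(h + g(R(5), 9))**2 = (0 + (4 - 2)/(-2))**2 = (0 - 1/2*2)**2 = (0 - 1)**2 = (-1)**2 = 1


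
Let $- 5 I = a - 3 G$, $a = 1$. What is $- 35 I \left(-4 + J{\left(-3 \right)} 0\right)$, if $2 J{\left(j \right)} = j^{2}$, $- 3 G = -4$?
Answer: $84$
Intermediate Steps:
$G = \frac{4}{3}$ ($G = \left(- \frac{1}{3}\right) \left(-4\right) = \frac{4}{3} \approx 1.3333$)
$J{\left(j \right)} = \frac{j^{2}}{2}$
$I = \frac{3}{5}$ ($I = - \frac{1 - 4}{5} = \left(- \frac{1}{5}\right) \left(-3\right) = \frac{3}{5} \approx 0.6$)
$- 35 I \left(-4 + J{\left(-3 \right)} 0\right) = \left(-35\right) \frac{3}{5} \left(-4 + \frac{\left(-3\right)^{2}}{2} \cdot 0\right) = - 21 \left(-4 + \frac{1}{2} \cdot 9 \cdot 0\right) = - 21 \left(-4 + \frac{9}{2} \cdot 0\right) = - 21 \left(-4 + 0\right) = \left(-21\right) \left(-4\right) = 84$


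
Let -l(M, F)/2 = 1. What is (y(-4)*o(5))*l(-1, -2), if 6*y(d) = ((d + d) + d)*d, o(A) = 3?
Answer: -48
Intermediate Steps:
l(M, F) = -2 (l(M, F) = -2*1 = -2)
y(d) = d²/2 (y(d) = (((d + d) + d)*d)/6 = ((2*d + d)*d)/6 = ((3*d)*d)/6 = (3*d²)/6 = d²/2)
(y(-4)*o(5))*l(-1, -2) = (((½)*(-4)²)*3)*(-2) = (((½)*16)*3)*(-2) = (8*3)*(-2) = 24*(-2) = -48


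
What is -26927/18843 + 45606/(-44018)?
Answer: -1022313272/414715587 ≈ -2.4651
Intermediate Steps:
-26927/18843 + 45606/(-44018) = -26927*1/18843 + 45606*(-1/44018) = -26927/18843 - 22803/22009 = -1022313272/414715587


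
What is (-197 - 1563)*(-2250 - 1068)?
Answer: 5839680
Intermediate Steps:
(-197 - 1563)*(-2250 - 1068) = -1760*(-3318) = 5839680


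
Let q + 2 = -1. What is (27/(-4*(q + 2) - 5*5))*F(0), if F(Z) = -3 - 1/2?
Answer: 9/2 ≈ 4.5000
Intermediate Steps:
q = -3 (q = -2 - 1 = -3)
F(Z) = -7/2 (F(Z) = -3 - 1*1/2 = -3 - 1/2 = -7/2)
(27/(-4*(q + 2) - 5*5))*F(0) = (27/(-4*(-3 + 2) - 5*5))*(-7/2) = (27/(-4*(-1) - 25))*(-7/2) = (27/(4 - 25))*(-7/2) = (27/(-21))*(-7/2) = (27*(-1/21))*(-7/2) = -9/7*(-7/2) = 9/2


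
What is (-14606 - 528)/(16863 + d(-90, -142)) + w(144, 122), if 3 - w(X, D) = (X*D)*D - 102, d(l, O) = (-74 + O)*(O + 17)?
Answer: -94006801967/43863 ≈ -2.1432e+6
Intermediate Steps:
d(l, O) = (-74 + O)*(17 + O)
w(X, D) = 105 - X*D² (w(X, D) = 3 - ((X*D)*D - 102) = 3 - ((D*X)*D - 102) = 3 - (X*D² - 102) = 3 - (-102 + X*D²) = 3 + (102 - X*D²) = 105 - X*D²)
(-14606 - 528)/(16863 + d(-90, -142)) + w(144, 122) = (-14606 - 528)/(16863 + (-1258 + (-142)² - 57*(-142))) + (105 - 1*144*122²) = -15134/(16863 + (-1258 + 20164 + 8094)) + (105 - 1*144*14884) = -15134/(16863 + 27000) + (105 - 2143296) = -15134/43863 - 2143191 = -94006801967/43863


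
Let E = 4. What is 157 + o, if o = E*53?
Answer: 369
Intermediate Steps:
o = 212 (o = 4*53 = 212)
157 + o = 157 + 212 = 369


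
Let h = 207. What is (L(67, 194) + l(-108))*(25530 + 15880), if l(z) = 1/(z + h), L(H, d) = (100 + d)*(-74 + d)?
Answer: 144633576610/99 ≈ 1.4609e+9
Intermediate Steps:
L(H, d) = (-74 + d)*(100 + d)
l(z) = 1/(207 + z) (l(z) = 1/(z + 207) = 1/(207 + z))
(L(67, 194) + l(-108))*(25530 + 15880) = ((-7400 + 194² + 26*194) + 1/(207 - 108))*(25530 + 15880) = ((-7400 + 37636 + 5044) + 1/99)*41410 = (35280 + 1/99)*41410 = (3492721/99)*41410 = 144633576610/99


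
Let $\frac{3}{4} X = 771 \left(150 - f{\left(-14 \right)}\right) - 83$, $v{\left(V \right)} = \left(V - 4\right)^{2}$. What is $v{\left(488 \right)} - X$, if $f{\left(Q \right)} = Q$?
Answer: $\frac{197324}{3} \approx 65775.0$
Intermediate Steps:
$v{\left(V \right)} = \left(-4 + V\right)^{2}$
$X = \frac{505444}{3}$ ($X = \frac{4 \left(771 \left(150 - -14\right) - 83\right)}{3} = \frac{4 \left(771 \left(150 + 14\right) - 83\right)}{3} = \frac{4 \left(771 \cdot 164 - 83\right)}{3} = \frac{4 \left(126444 - 83\right)}{3} = \frac{4}{3} \cdot 126361 = \frac{505444}{3} \approx 1.6848 \cdot 10^{5}$)
$v{\left(488 \right)} - X = \left(-4 + 488\right)^{2} - \frac{505444}{3} = 484^{2} - \frac{505444}{3} = 234256 - \frac{505444}{3} = \frac{197324}{3}$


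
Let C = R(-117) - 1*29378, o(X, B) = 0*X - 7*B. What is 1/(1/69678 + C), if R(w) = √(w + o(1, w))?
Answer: -142630885718874/4190206750375453921 - 14565071052*√78/4190206750375453921 ≈ -3.4070e-5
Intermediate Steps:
o(X, B) = -7*B (o(X, B) = 0 - 7*B = -7*B)
R(w) = √6*√(-w) (R(w) = √(w - 7*w) = √(-6*w) = √6*√(-w))
C = -29378 + 3*√78 (C = √6*√(-1*(-117)) - 1*29378 = √6*√117 - 29378 = √6*(3*√13) - 29378 = 3*√78 - 29378 = -29378 + 3*√78 ≈ -29352.)
1/(1/69678 + C) = 1/(1/69678 + (-29378 + 3*√78)) = 1/(-2047000283/69678 + 3*√78)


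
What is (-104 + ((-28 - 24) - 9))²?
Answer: 27225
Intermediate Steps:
(-104 + ((-28 - 24) - 9))² = (-104 + (-52 - 9))² = (-104 - 61)² = (-165)² = 27225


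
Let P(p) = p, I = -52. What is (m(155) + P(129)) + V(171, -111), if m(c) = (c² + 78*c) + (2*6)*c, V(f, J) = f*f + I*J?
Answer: 73117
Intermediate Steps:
V(f, J) = f² - 52*J (V(f, J) = f*f - 52*J = f² - 52*J)
m(c) = c² + 90*c (m(c) = (c² + 78*c) + 12*c = c² + 90*c)
(m(155) + P(129)) + V(171, -111) = (155*(90 + 155) + 129) + (171² - 52*(-111)) = (155*245 + 129) + (29241 + 5772) = (37975 + 129) + 35013 = 38104 + 35013 = 73117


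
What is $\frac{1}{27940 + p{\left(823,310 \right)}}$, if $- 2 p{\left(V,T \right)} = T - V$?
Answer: $\frac{2}{56393} \approx 3.5465 \cdot 10^{-5}$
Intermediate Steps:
$p{\left(V,T \right)} = \frac{V}{2} - \frac{T}{2}$ ($p{\left(V,T \right)} = - \frac{T - V}{2} = \frac{V}{2} - \frac{T}{2}$)
$\frac{1}{27940 + p{\left(823,310 \right)}} = \frac{1}{27940 + \left(\frac{1}{2} \cdot 823 - 155\right)} = \frac{1}{27940 + \left(\frac{823}{2} - 155\right)} = \frac{1}{27940 + \frac{513}{2}} = \frac{1}{\frac{56393}{2}} = \frac{2}{56393}$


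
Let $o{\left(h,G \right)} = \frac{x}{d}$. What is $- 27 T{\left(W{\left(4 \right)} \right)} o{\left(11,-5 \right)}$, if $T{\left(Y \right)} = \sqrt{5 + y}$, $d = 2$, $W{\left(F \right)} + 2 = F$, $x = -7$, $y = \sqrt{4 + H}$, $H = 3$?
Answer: $\frac{189 \sqrt{5 + \sqrt{7}}}{2} \approx 261.3$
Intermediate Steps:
$y = \sqrt{7}$ ($y = \sqrt{4 + 3} = \sqrt{7} \approx 2.6458$)
$W{\left(F \right)} = -2 + F$
$o{\left(h,G \right)} = - \frac{7}{2}$
$T{\left(Y \right)} = \sqrt{5 + \sqrt{7}}$
$- 27 T{\left(W{\left(4 \right)} \right)} o{\left(11,-5 \right)} = - 27 \sqrt{5 + \sqrt{7}} \left(- \frac{7}{2}\right) = \frac{189 \sqrt{5 + \sqrt{7}}}{2}$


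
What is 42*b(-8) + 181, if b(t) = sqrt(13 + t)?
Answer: 181 + 42*sqrt(5) ≈ 274.92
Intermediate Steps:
42*b(-8) + 181 = 42*sqrt(13 - 8) + 181 = 42*sqrt(5) + 181 = 181 + 42*sqrt(5)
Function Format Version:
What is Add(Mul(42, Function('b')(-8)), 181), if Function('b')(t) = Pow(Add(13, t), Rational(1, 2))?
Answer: Add(181, Mul(42, Pow(5, Rational(1, 2)))) ≈ 274.92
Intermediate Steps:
Add(Mul(42, Function('b')(-8)), 181) = Add(Mul(42, Pow(Add(13, -8), Rational(1, 2))), 181) = Add(Mul(42, Pow(5, Rational(1, 2))), 181) = Add(181, Mul(42, Pow(5, Rational(1, 2))))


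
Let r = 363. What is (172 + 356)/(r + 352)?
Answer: 48/65 ≈ 0.73846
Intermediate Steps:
(172 + 356)/(r + 352) = (172 + 356)/(363 + 352) = 528/715 = 528*(1/715) = 48/65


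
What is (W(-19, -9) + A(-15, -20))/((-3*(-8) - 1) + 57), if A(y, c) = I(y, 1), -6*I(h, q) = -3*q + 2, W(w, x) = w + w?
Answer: -227/480 ≈ -0.47292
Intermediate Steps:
W(w, x) = 2*w
I(h, q) = -⅓ + q/2 (I(h, q) = -(-3*q + 2)/6 = -(2 - 3*q)/6 = -⅓ + q/2)
A(y, c) = ⅙ (A(y, c) = -⅓ + (½)*1 = -⅓ + ½ = ⅙)
(W(-19, -9) + A(-15, -20))/((-3*(-8) - 1) + 57) = (2*(-19) + ⅙)/((-3*(-8) - 1) + 57) = (-38 + ⅙)/((24 - 1) + 57) = -227/(6*(23 + 57)) = -227/6/80 = -227/6*1/80 = -227/480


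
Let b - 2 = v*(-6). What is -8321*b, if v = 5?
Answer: 232988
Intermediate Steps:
b = -28 (b = 2 + 5*(-6) = 2 - 30 = -28)
-8321*b = -8321*(-28) = 232988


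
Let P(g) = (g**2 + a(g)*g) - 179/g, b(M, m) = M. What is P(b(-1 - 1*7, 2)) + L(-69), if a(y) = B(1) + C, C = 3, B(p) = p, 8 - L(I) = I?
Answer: 1051/8 ≈ 131.38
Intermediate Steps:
L(I) = 8 - I
a(y) = 4 (a(y) = 1 + 3 = 4)
P(g) = g**2 - 179/g + 4*g (P(g) = (g**2 + 4*g) - 179/g = g**2 - 179/g + 4*g)
P(b(-1 - 1*7, 2)) + L(-69) = (-179 + (-1 - 1*7)**2*(4 + (-1 - 1*7)))/(-1 - 1*7) + (8 - 1*(-69)) = (-179 + (-1 - 7)**2*(4 + (-1 - 7)))/(-1 - 7) + (8 + 69) = (-179 + (-8)**2*(4 - 8))/(-8) + 77 = -(-179 + 64*(-4))/8 + 77 = -(-179 - 256)/8 + 77 = -1/8*(-435) + 77 = 435/8 + 77 = 1051/8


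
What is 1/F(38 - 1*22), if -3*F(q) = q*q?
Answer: -3/256 ≈ -0.011719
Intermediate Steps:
F(q) = -q²/3 (F(q) = -q*q/3 = -q²/3)
1/F(38 - 1*22) = 1/(-(38 - 1*22)²/3) = 1/(-(38 - 22)²/3) = 1/(-⅓*16²) = 1/(-⅓*256) = 1/(-256/3) = -3/256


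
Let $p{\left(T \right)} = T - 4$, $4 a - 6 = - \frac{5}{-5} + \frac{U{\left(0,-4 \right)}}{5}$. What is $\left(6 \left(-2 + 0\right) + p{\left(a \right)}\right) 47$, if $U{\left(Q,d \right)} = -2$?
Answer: $- \frac{13489}{20} \approx -674.45$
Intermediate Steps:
$a = \frac{33}{20}$ ($a = \frac{3}{2} + \frac{- \frac{5}{-5} - \frac{2}{5}}{4} = \frac{3}{2} + \frac{\left(-5\right) \left(- \frac{1}{5}\right) - \frac{2}{5}}{4} = \frac{3}{2} + \frac{1 - \frac{2}{5}}{4} = \frac{3}{2} + \frac{1}{4} \cdot \frac{3}{5} = \frac{3}{2} + \frac{3}{20} = \frac{33}{20} \approx 1.65$)
$p{\left(T \right)} = -4 + T$
$\left(6 \left(-2 + 0\right) + p{\left(a \right)}\right) 47 = \left(6 \left(-2 + 0\right) + \left(-4 + \frac{33}{20}\right)\right) 47 = \left(6 \left(-2\right) - \frac{47}{20}\right) 47 = \left(-12 - \frac{47}{20}\right) 47 = \left(- \frac{287}{20}\right) 47 = - \frac{13489}{20}$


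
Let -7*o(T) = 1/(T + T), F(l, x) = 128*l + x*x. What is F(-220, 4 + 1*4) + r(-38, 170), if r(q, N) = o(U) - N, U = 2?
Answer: -791449/28 ≈ -28266.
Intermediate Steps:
F(l, x) = x² + 128*l (F(l, x) = 128*l + x² = x² + 128*l)
o(T) = -1/(14*T) (o(T) = -1/(7*(T + T)) = -1/(2*T)/7 = -1/(14*T))
r(q, N) = -1/28 - N (r(q, N) = -1/14/2 - N = -1/14*½ - N = -1/28 - N)
F(-220, 4 + 1*4) + r(-38, 170) = ((4 + 1*4)² + 128*(-220)) + (-1/28 - 1*170) = ((4 + 4)² - 28160) + (-1/28 - 170) = (8² - 28160) - 4761/28 = (64 - 28160) - 4761/28 = -28096 - 4761/28 = -791449/28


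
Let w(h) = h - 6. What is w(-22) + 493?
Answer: 465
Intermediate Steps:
w(h) = -6 + h
w(-22) + 493 = (-6 - 22) + 493 = -28 + 493 = 465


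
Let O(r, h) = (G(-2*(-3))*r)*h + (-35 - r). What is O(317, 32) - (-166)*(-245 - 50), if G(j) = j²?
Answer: 315862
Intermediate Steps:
O(r, h) = -35 - r + 36*h*r (O(r, h) = ((-2*(-3))²*r)*h + (-35 - r) = (6²*r)*h + (-35 - r) = (36*r)*h + (-35 - r) = 36*h*r + (-35 - r) = -35 - r + 36*h*r)
O(317, 32) - (-166)*(-245 - 50) = (-35 - 1*317 + 36*32*317) - (-166)*(-245 - 50) = (-35 - 317 + 365184) - (-166)*(-295) = 364832 - 1*48970 = 364832 - 48970 = 315862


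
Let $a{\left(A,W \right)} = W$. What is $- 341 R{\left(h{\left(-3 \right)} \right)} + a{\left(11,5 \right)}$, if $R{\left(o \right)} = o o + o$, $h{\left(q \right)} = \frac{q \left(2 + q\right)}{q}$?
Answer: $5$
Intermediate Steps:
$h{\left(q \right)} = 2 + q$
$R{\left(o \right)} = o + o^{2}$ ($R{\left(o \right)} = o^{2} + o = o + o^{2}$)
$- 341 R{\left(h{\left(-3 \right)} \right)} + a{\left(11,5 \right)} = - 341 \left(2 - 3\right) \left(1 + \left(2 - 3\right)\right) + 5 = - 341 \left(- (1 - 1)\right) + 5 = - 341 \left(\left(-1\right) 0\right) + 5 = \left(-341\right) 0 + 5 = 0 + 5 = 5$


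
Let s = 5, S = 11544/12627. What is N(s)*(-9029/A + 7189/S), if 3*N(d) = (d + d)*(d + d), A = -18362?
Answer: 534270518225/2038182 ≈ 2.6213e+5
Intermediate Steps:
S = 3848/4209 (S = 11544*(1/12627) = 3848/4209 ≈ 0.91423)
N(d) = 4*d**2/3 (N(d) = ((d + d)*(d + d))/3 = ((2*d)*(2*d))/3 = (4*d**2)/3 = 4*d**2/3)
N(s)*(-9029/A + 7189/S) = ((4/3)*5**2)*(-9029/(-18362) + 7189/(3848/4209)) = ((4/3)*25)*(-9029*(-1/18362) + 7189*(4209/3848)) = 100*(9029/18362 + 2327577/296)/3 = (100/3)*(21370820729/2717576) = 534270518225/2038182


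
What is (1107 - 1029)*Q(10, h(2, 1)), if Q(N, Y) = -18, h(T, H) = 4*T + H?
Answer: -1404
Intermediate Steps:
h(T, H) = H + 4*T
(1107 - 1029)*Q(10, h(2, 1)) = (1107 - 1029)*(-18) = 78*(-18) = -1404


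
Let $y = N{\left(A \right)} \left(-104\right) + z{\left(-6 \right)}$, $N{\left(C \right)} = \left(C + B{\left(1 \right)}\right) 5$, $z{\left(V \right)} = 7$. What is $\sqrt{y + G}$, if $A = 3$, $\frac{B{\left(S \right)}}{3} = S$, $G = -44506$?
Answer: $3 i \sqrt{5291} \approx 218.22 i$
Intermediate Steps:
$B{\left(S \right)} = 3 S$
$N{\left(C \right)} = 15 + 5 C$ ($N{\left(C \right)} = \left(C + 3 \cdot 1\right) 5 = \left(C + 3\right) 5 = \left(3 + C\right) 5 = 15 + 5 C$)
$y = -3113$ ($y = \left(15 + 5 \cdot 3\right) \left(-104\right) + 7 = \left(15 + 15\right) \left(-104\right) + 7 = 30 \left(-104\right) + 7 = -3120 + 7 = -3113$)
$\sqrt{y + G} = \sqrt{-3113 - 44506} = \sqrt{-47619} = 3 i \sqrt{5291}$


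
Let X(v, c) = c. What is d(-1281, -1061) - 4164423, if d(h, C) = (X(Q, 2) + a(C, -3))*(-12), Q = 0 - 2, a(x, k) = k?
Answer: -4164411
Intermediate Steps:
Q = -2
d(h, C) = 12 (d(h, C) = (2 - 3)*(-12) = -1*(-12) = 12)
d(-1281, -1061) - 4164423 = 12 - 4164423 = -4164411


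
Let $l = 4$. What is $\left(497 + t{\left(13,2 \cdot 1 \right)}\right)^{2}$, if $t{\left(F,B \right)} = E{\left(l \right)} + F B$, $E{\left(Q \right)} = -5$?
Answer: $268324$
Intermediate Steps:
$t{\left(F,B \right)} = -5 + B F$ ($t{\left(F,B \right)} = -5 + F B = -5 + B F$)
$\left(497 + t{\left(13,2 \cdot 1 \right)}\right)^{2} = \left(497 - \left(5 - 2 \cdot 1 \cdot 13\right)\right)^{2} = \left(497 + \left(-5 + 2 \cdot 13\right)\right)^{2} = \left(497 + \left(-5 + 26\right)\right)^{2} = \left(497 + 21\right)^{2} = 518^{2} = 268324$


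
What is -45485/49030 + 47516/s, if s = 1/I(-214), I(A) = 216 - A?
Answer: 200355006183/9806 ≈ 2.0432e+7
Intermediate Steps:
s = 1/430 (s = 1/(216 - 1*(-214)) = 1/(216 + 214) = 1/430 ≈ 0.0023256)
-45485/49030 + 47516/s = -45485/49030 + 47516/(1/430) = -45485*1/49030 + 47516*430 = -9097/9806 + 20431880 = 200355006183/9806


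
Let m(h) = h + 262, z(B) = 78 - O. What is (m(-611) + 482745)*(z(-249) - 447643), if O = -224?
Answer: -215795509036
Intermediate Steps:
z(B) = 302 (z(B) = 78 - 1*(-224) = 78 + 224 = 302)
m(h) = 262 + h
(m(-611) + 482745)*(z(-249) - 447643) = ((262 - 611) + 482745)*(302 - 447643) = (-349 + 482745)*(-447341) = 482396*(-447341) = -215795509036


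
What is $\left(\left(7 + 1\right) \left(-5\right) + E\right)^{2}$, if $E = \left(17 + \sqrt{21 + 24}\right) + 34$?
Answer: $166 + 66 \sqrt{5} \approx 313.58$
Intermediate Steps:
$E = 51 + 3 \sqrt{5}$ ($E = \left(17 + \sqrt{45}\right) + 34 = \left(17 + 3 \sqrt{5}\right) + 34 = 51 + 3 \sqrt{5} \approx 57.708$)
$\left(\left(7 + 1\right) \left(-5\right) + E\right)^{2} = \left(\left(7 + 1\right) \left(-5\right) + \left(51 + 3 \sqrt{5}\right)\right)^{2} = \left(8 \left(-5\right) + \left(51 + 3 \sqrt{5}\right)\right)^{2} = \left(-40 + \left(51 + 3 \sqrt{5}\right)\right)^{2} = \left(11 + 3 \sqrt{5}\right)^{2}$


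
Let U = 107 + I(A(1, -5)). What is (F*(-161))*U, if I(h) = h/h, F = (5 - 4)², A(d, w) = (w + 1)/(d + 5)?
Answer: -17388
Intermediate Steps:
A(d, w) = (1 + w)/(5 + d)
F = 1 (F = 1² = 1)
I(h) = 1
U = 108 (U = 107 + 1 = 108)
(F*(-161))*U = (1*(-161))*108 = -161*108 = -17388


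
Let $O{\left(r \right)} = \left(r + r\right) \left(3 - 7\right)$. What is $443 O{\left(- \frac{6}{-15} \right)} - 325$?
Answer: $- \frac{8713}{5} \approx -1742.6$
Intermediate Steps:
$O{\left(r \right)} = - 8 r$ ($O{\left(r \right)} = 2 r \left(-4\right) = - 8 r$)
$443 O{\left(- \frac{6}{-15} \right)} - 325 = 443 \left(- 8 \left(- \frac{6}{-15}\right)\right) - 325 = 443 \left(- 8 \left(\left(-6\right) \left(- \frac{1}{15}\right)\right)\right) - 325 = 443 \left(\left(-8\right) \frac{2}{5}\right) - 325 = 443 \left(- \frac{16}{5}\right) - 325 = - \frac{7088}{5} - 325 = - \frac{8713}{5}$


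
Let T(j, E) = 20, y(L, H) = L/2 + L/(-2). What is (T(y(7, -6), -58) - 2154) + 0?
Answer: -2134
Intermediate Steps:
y(L, H) = 0 (y(L, H) = L*(½) + L*(-½) = L/2 - L/2 = 0)
(T(y(7, -6), -58) - 2154) + 0 = (20 - 2154) + 0 = -2134 + 0 = -2134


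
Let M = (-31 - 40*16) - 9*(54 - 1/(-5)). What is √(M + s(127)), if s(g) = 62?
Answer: 2*I*√6855/5 ≈ 33.118*I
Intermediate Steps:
M = -5794/5 (M = (-31 - 640) - 9*(54 - 1*(-⅕)) = -671 - 9*(54 + ⅕) = -671 - 9*271/5 = -671 - 2439/5 = -5794/5 ≈ -1158.8)
√(M + s(127)) = √(-5794/5 + 62) = √(-5484/5) = 2*I*√6855/5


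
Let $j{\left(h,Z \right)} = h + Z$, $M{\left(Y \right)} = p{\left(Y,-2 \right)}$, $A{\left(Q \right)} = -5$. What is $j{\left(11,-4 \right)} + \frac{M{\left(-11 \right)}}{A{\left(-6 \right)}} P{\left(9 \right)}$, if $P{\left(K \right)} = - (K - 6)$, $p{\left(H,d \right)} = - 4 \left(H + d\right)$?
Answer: $\frac{191}{5} \approx 38.2$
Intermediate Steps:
$p{\left(H,d \right)} = - 4 H - 4 d$
$M{\left(Y \right)} = 8 - 4 Y$ ($M{\left(Y \right)} = - 4 Y - -8 = - 4 Y + 8 = 8 - 4 Y$)
$j{\left(h,Z \right)} = Z + h$
$P{\left(K \right)} = 6 - K$ ($P{\left(K \right)} = - (-6 + K) = 6 - K$)
$j{\left(11,-4 \right)} + \frac{M{\left(-11 \right)}}{A{\left(-6 \right)}} P{\left(9 \right)} = \left(-4 + 11\right) + \frac{8 - -44}{-5} \left(6 - 9\right) = 7 + \left(8 + 44\right) \left(- \frac{1}{5}\right) \left(6 - 9\right) = 7 + 52 \left(- \frac{1}{5}\right) \left(-3\right) = 7 - - \frac{156}{5} = 7 + \frac{156}{5} = \frac{191}{5}$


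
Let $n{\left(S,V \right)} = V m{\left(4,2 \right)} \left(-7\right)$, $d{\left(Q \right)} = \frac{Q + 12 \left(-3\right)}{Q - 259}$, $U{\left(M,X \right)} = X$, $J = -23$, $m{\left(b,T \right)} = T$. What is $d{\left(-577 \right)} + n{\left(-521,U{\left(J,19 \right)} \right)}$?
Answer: $- \frac{221763}{836} \approx -265.27$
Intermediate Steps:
$d{\left(Q \right)} = \frac{-36 + Q}{-259 + Q}$ ($d{\left(Q \right)} = \frac{Q - 36}{-259 + Q} = \frac{-36 + Q}{-259 + Q}$)
$n{\left(S,V \right)} = - 14 V$ ($n{\left(S,V \right)} = V 2 \left(-7\right) = 2 V \left(-7\right) = - 14 V$)
$d{\left(-577 \right)} + n{\left(-521,U{\left(J,19 \right)} \right)} = \frac{-36 - 577}{-259 - 577} - 266 = \frac{1}{-836} \left(-613\right) - 266 = \left(- \frac{1}{836}\right) \left(-613\right) - 266 = \frac{613}{836} - 266 = - \frac{221763}{836}$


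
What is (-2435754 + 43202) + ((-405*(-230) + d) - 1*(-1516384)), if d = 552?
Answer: -782466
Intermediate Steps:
(-2435754 + 43202) + ((-405*(-230) + d) - 1*(-1516384)) = (-2435754 + 43202) + ((-405*(-230) + 552) - 1*(-1516384)) = -2392552 + ((93150 + 552) + 1516384) = -2392552 + (93702 + 1516384) = -2392552 + 1610086 = -782466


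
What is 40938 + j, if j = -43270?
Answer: -2332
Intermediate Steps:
40938 + j = 40938 - 43270 = -2332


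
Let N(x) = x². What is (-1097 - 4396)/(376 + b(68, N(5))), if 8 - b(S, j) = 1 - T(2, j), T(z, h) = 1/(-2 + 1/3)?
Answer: -27465/1912 ≈ -14.365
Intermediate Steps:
T(z, h) = -⅗ (T(z, h) = 1/(-2 + ⅓) = 1/(-5/3) = -⅗)
b(S, j) = 32/5 (b(S, j) = 8 - (1 - 1*(-⅗)) = 8 - (1 + ⅗) = 8 - 1*8/5 = 8 - 8/5 = 32/5)
(-1097 - 4396)/(376 + b(68, N(5))) = (-1097 - 4396)/(376 + 32/5) = -5493/1912/5 = -5493*5/1912 = -27465/1912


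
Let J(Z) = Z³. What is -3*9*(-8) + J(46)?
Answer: 97552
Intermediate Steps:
-3*9*(-8) + J(46) = -3*9*(-8) + 46³ = -27*(-8) + 97336 = 216 + 97336 = 97552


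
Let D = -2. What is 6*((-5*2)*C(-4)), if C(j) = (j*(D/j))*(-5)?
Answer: -600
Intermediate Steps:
C(j) = 10 (C(j) = (j*(-2/j))*(-5) = -2*(-5) = 10)
6*((-5*2)*C(-4)) = 6*(-5*2*10) = 6*(-10*10) = 6*(-100) = -600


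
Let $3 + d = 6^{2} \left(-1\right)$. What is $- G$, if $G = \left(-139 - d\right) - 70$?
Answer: $170$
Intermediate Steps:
$d = -39$ ($d = -3 + 6^{2} \left(-1\right) = -3 + 36 \left(-1\right) = -3 - 36 = -39$)
$G = -170$ ($G = \left(-139 - -39\right) - 70 = \left(-139 + 39\right) - 70 = -100 - 70 = -170$)
$- G = \left(-1\right) \left(-170\right) = 170$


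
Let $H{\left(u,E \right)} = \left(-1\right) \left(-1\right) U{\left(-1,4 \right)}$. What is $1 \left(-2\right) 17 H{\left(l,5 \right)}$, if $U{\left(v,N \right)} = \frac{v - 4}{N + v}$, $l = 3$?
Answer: $\frac{170}{3} \approx 56.667$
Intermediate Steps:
$U{\left(v,N \right)} = \frac{-4 + v}{N + v}$
$H{\left(u,E \right)} = - \frac{5}{3}$ ($H{\left(u,E \right)} = \left(-1\right) \left(-1\right) \frac{-4 - 1}{4 - 1} = 1 \cdot \frac{1}{3} \left(-5\right) = 1 \left(- \frac{5}{3}\right) = - \frac{5}{3}$)
$1 \left(-2\right) 17 H{\left(l,5 \right)} = 1 \left(-2\right) 17 \left(- \frac{5}{3}\right) = \left(-2\right) 17 \left(- \frac{5}{3}\right) = \left(-34\right) \left(- \frac{5}{3}\right) = \frac{170}{3}$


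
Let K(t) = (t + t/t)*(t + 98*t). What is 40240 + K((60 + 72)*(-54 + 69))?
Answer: 388355860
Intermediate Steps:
K(t) = 99*t*(1 + t) (K(t) = (t + 1)*(99*t) = (1 + t)*(99*t) = 99*t*(1 + t))
40240 + K((60 + 72)*(-54 + 69)) = 40240 + 99*((60 + 72)*(-54 + 69))*(1 + (60 + 72)*(-54 + 69)) = 40240 + 99*(132*15)*(1 + 132*15) = 40240 + 99*1980*(1 + 1980) = 40240 + 99*1980*1981 = 40240 + 388315620 = 388355860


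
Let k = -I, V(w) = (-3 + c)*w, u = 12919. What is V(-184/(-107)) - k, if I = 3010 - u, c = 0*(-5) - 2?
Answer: -1061183/107 ≈ -9917.6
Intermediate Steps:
c = -2 (c = 0 - 2 = -2)
I = -9909 (I = 3010 - 1*12919 = 3010 - 12919 = -9909)
V(w) = -5*w (V(w) = (-3 - 2)*w = -5*w)
k = 9909 (k = -1*(-9909) = 9909)
V(-184/(-107)) - k = -(-920)/(-107) - 1*9909 = -(-920)*(-1)/107 - 9909 = -5*184/107 - 9909 = -920/107 - 9909 = -1061183/107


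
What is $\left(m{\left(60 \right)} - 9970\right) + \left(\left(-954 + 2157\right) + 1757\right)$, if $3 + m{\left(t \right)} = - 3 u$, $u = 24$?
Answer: $-7085$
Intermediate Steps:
$m{\left(t \right)} = -75$ ($m{\left(t \right)} = -3 - 72 = -75$)
$\left(m{\left(60 \right)} - 9970\right) + \left(\left(-954 + 2157\right) + 1757\right) = \left(-75 - 9970\right) + \left(\left(-954 + 2157\right) + 1757\right) = -10045 + \left(1203 + 1757\right) = -10045 + 2960 = -7085$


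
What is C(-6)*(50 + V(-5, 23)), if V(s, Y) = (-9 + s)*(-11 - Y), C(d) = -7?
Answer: -3682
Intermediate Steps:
V(s, Y) = (-11 - Y)*(-9 + s)
C(-6)*(50 + V(-5, 23)) = -7*(50 + (99 - 11*(-5) + 9*23 - 1*23*(-5))) = -7*(50 + (99 + 55 + 207 + 115)) = -7*(50 + 476) = -7*526 = -3682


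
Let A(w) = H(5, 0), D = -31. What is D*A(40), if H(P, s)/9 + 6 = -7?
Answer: 3627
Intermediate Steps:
H(P, s) = -117 (H(P, s) = -54 + 9*(-7) = -54 - 63 = -117)
A(w) = -117
D*A(40) = -31*(-117) = 3627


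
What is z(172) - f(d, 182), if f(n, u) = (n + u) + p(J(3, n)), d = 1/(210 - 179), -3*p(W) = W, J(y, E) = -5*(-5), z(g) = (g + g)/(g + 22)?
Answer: -1550942/9021 ≈ -171.93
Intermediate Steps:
z(g) = 2*g/(22 + g) (z(g) = (2*g)/(22 + g) = 2*g/(22 + g))
J(y, E) = 25
p(W) = -W/3
d = 1/31 ≈ 0.032258
f(n, u) = -25/3 + n + u (f(n, u) = (n + u) - ⅓*25 = (n + u) - 25/3 = -25/3 + n + u)
z(172) - f(d, 182) = 2*172/(22 + 172) - (-25/3 + 1/31 + 182) = 2*172/194 - 1*16154/93 = 2*172*(1/194) - 16154/93 = 172/97 - 16154/93 = -1550942/9021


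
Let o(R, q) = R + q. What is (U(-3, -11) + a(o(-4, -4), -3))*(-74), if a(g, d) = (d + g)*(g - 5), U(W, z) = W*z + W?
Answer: -12802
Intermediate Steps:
U(W, z) = W + W*z
a(g, d) = (-5 + g)*(d + g) (a(g, d) = (d + g)*(-5 + g) = (-5 + g)*(d + g))
(U(-3, -11) + a(o(-4, -4), -3))*(-74) = (-3*(1 - 11) + ((-4 - 4)² - 5*(-3) - 5*(-4 - 4) - 3*(-4 - 4)))*(-74) = (-3*(-10) + ((-8)² + 15 - 5*(-8) - 3*(-8)))*(-74) = (30 + (64 + 15 + 40 + 24))*(-74) = (30 + 143)*(-74) = 173*(-74) = -12802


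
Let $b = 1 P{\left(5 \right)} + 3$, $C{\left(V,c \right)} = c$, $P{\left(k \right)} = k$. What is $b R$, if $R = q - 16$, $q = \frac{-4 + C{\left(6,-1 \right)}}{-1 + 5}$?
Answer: $-138$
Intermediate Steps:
$q = - \frac{5}{4}$ ($q = \frac{-4 - 1}{-1 + 5} = - \frac{5}{4} \approx -1.25$)
$R = - \frac{69}{4}$ ($R = - \frac{5}{4} - 16 = - \frac{69}{4} \approx -17.25$)
$b = 8$ ($b = 1 \cdot 5 + 3 = 5 + 3 = 8$)
$b R = 8 \left(- \frac{69}{4}\right) = -138$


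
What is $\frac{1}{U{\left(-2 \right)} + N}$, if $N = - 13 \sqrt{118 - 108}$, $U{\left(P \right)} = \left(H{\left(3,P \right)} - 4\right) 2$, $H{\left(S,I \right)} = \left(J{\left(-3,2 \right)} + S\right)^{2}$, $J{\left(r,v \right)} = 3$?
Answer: $\frac{32}{1203} + \frac{13 \sqrt{10}}{2406} \approx 0.043686$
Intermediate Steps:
$H{\left(S,I \right)} = \left(3 + S\right)^{2}$
$U{\left(P \right)} = 64$ ($U{\left(P \right)} = \left(\left(3 + 3\right)^{2} - 4\right) 2 = \left(6^{2} - 4\right) 2 = \left(36 - 4\right) 2 = 32 \cdot 2 = 64$)
$N = - 13 \sqrt{10} \approx -41.11$
$\frac{1}{U{\left(-2 \right)} + N} = \frac{1}{64 - 13 \sqrt{10}}$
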